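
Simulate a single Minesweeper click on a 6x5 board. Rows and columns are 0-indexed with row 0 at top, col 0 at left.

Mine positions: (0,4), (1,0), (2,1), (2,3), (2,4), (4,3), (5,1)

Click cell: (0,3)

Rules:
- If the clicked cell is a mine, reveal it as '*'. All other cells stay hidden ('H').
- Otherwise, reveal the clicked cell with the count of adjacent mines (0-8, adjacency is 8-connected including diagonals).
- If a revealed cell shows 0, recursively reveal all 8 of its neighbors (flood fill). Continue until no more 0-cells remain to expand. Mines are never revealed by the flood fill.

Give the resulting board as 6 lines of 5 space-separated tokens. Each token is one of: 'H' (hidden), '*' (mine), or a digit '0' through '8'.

H H H 1 H
H H H H H
H H H H H
H H H H H
H H H H H
H H H H H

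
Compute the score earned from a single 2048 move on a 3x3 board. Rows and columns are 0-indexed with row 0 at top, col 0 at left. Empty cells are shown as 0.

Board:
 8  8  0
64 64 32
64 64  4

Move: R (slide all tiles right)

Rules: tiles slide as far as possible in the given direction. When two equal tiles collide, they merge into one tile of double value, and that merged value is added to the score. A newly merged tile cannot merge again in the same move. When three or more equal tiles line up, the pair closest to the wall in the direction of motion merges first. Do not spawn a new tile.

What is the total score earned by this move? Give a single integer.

Answer: 272

Derivation:
Slide right:
row 0: [8, 8, 0] -> [0, 0, 16]  score +16 (running 16)
row 1: [64, 64, 32] -> [0, 128, 32]  score +128 (running 144)
row 2: [64, 64, 4] -> [0, 128, 4]  score +128 (running 272)
Board after move:
  0   0  16
  0 128  32
  0 128   4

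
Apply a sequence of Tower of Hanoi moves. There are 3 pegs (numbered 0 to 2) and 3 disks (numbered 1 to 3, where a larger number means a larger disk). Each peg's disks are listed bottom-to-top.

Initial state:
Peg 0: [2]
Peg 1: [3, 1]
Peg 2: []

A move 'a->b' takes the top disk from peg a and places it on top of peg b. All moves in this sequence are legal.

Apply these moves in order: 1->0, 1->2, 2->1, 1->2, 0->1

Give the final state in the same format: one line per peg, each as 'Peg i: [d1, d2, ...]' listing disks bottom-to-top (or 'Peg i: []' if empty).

After move 1 (1->0):
Peg 0: [2, 1]
Peg 1: [3]
Peg 2: []

After move 2 (1->2):
Peg 0: [2, 1]
Peg 1: []
Peg 2: [3]

After move 3 (2->1):
Peg 0: [2, 1]
Peg 1: [3]
Peg 2: []

After move 4 (1->2):
Peg 0: [2, 1]
Peg 1: []
Peg 2: [3]

After move 5 (0->1):
Peg 0: [2]
Peg 1: [1]
Peg 2: [3]

Answer: Peg 0: [2]
Peg 1: [1]
Peg 2: [3]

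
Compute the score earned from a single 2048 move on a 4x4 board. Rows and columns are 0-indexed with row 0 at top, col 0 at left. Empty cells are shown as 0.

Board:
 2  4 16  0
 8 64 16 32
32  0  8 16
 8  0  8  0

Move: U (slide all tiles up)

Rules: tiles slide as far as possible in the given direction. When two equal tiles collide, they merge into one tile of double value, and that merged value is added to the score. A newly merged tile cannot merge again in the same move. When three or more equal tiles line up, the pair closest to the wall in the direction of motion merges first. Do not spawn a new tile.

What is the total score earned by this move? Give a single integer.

Answer: 48

Derivation:
Slide up:
col 0: [2, 8, 32, 8] -> [2, 8, 32, 8]  score +0 (running 0)
col 1: [4, 64, 0, 0] -> [4, 64, 0, 0]  score +0 (running 0)
col 2: [16, 16, 8, 8] -> [32, 16, 0, 0]  score +48 (running 48)
col 3: [0, 32, 16, 0] -> [32, 16, 0, 0]  score +0 (running 48)
Board after move:
 2  4 32 32
 8 64 16 16
32  0  0  0
 8  0  0  0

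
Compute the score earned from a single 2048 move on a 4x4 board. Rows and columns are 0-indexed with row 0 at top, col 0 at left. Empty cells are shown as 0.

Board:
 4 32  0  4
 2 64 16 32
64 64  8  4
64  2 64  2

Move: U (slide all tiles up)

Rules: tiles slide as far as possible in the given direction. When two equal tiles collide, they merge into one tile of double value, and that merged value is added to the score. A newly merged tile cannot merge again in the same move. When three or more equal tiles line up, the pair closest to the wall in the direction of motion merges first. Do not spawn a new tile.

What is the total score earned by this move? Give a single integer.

Answer: 256

Derivation:
Slide up:
col 0: [4, 2, 64, 64] -> [4, 2, 128, 0]  score +128 (running 128)
col 1: [32, 64, 64, 2] -> [32, 128, 2, 0]  score +128 (running 256)
col 2: [0, 16, 8, 64] -> [16, 8, 64, 0]  score +0 (running 256)
col 3: [4, 32, 4, 2] -> [4, 32, 4, 2]  score +0 (running 256)
Board after move:
  4  32  16   4
  2 128   8  32
128   2  64   4
  0   0   0   2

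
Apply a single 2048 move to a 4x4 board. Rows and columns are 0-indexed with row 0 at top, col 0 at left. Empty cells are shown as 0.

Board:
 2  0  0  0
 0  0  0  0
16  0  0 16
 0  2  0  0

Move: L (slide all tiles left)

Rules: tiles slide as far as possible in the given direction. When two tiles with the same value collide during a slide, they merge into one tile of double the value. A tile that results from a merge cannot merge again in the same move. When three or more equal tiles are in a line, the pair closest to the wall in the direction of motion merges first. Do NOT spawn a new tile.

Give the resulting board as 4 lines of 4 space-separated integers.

Slide left:
row 0: [2, 0, 0, 0] -> [2, 0, 0, 0]
row 1: [0, 0, 0, 0] -> [0, 0, 0, 0]
row 2: [16, 0, 0, 16] -> [32, 0, 0, 0]
row 3: [0, 2, 0, 0] -> [2, 0, 0, 0]

Answer:  2  0  0  0
 0  0  0  0
32  0  0  0
 2  0  0  0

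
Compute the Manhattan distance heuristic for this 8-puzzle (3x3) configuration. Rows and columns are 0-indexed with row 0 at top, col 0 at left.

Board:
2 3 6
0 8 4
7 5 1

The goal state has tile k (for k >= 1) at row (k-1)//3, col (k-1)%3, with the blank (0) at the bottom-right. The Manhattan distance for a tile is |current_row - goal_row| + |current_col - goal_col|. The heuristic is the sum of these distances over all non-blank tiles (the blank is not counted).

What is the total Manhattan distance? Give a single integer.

Answer: 11

Derivation:
Tile 2: at (0,0), goal (0,1), distance |0-0|+|0-1| = 1
Tile 3: at (0,1), goal (0,2), distance |0-0|+|1-2| = 1
Tile 6: at (0,2), goal (1,2), distance |0-1|+|2-2| = 1
Tile 8: at (1,1), goal (2,1), distance |1-2|+|1-1| = 1
Tile 4: at (1,2), goal (1,0), distance |1-1|+|2-0| = 2
Tile 7: at (2,0), goal (2,0), distance |2-2|+|0-0| = 0
Tile 5: at (2,1), goal (1,1), distance |2-1|+|1-1| = 1
Tile 1: at (2,2), goal (0,0), distance |2-0|+|2-0| = 4
Sum: 1 + 1 + 1 + 1 + 2 + 0 + 1 + 4 = 11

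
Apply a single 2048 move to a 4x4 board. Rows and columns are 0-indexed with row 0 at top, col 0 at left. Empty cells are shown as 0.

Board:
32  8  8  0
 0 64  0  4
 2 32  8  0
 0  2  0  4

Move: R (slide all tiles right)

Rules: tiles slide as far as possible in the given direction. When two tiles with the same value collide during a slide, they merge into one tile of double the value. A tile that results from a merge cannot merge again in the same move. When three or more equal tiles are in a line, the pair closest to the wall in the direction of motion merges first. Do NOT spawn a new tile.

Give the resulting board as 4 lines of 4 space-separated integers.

Slide right:
row 0: [32, 8, 8, 0] -> [0, 0, 32, 16]
row 1: [0, 64, 0, 4] -> [0, 0, 64, 4]
row 2: [2, 32, 8, 0] -> [0, 2, 32, 8]
row 3: [0, 2, 0, 4] -> [0, 0, 2, 4]

Answer:  0  0 32 16
 0  0 64  4
 0  2 32  8
 0  0  2  4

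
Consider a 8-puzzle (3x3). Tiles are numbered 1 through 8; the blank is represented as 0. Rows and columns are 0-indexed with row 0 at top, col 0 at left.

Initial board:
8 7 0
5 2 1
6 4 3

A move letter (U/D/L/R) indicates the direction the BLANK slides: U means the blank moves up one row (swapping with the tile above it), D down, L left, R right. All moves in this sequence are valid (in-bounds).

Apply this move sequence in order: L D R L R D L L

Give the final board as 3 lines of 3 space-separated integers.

After move 1 (L):
8 0 7
5 2 1
6 4 3

After move 2 (D):
8 2 7
5 0 1
6 4 3

After move 3 (R):
8 2 7
5 1 0
6 4 3

After move 4 (L):
8 2 7
5 0 1
6 4 3

After move 5 (R):
8 2 7
5 1 0
6 4 3

After move 6 (D):
8 2 7
5 1 3
6 4 0

After move 7 (L):
8 2 7
5 1 3
6 0 4

After move 8 (L):
8 2 7
5 1 3
0 6 4

Answer: 8 2 7
5 1 3
0 6 4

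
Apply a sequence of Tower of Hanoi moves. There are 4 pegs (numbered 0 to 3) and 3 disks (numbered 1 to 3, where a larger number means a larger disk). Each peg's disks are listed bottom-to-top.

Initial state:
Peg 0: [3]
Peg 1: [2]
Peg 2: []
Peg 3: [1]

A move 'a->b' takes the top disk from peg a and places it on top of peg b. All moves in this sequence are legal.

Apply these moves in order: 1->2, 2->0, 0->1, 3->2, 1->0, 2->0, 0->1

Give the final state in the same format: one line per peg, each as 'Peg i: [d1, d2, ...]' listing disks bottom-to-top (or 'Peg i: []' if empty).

After move 1 (1->2):
Peg 0: [3]
Peg 1: []
Peg 2: [2]
Peg 3: [1]

After move 2 (2->0):
Peg 0: [3, 2]
Peg 1: []
Peg 2: []
Peg 3: [1]

After move 3 (0->1):
Peg 0: [3]
Peg 1: [2]
Peg 2: []
Peg 3: [1]

After move 4 (3->2):
Peg 0: [3]
Peg 1: [2]
Peg 2: [1]
Peg 3: []

After move 5 (1->0):
Peg 0: [3, 2]
Peg 1: []
Peg 2: [1]
Peg 3: []

After move 6 (2->0):
Peg 0: [3, 2, 1]
Peg 1: []
Peg 2: []
Peg 3: []

After move 7 (0->1):
Peg 0: [3, 2]
Peg 1: [1]
Peg 2: []
Peg 3: []

Answer: Peg 0: [3, 2]
Peg 1: [1]
Peg 2: []
Peg 3: []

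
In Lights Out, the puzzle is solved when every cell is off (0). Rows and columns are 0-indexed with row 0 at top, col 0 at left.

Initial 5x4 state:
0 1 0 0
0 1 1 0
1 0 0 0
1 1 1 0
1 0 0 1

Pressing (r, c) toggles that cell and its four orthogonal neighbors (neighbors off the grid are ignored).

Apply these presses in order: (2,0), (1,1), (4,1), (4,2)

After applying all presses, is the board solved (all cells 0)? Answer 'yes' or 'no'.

After press 1 at (2,0):
0 1 0 0
1 1 1 0
0 1 0 0
0 1 1 0
1 0 0 1

After press 2 at (1,1):
0 0 0 0
0 0 0 0
0 0 0 0
0 1 1 0
1 0 0 1

After press 3 at (4,1):
0 0 0 0
0 0 0 0
0 0 0 0
0 0 1 0
0 1 1 1

After press 4 at (4,2):
0 0 0 0
0 0 0 0
0 0 0 0
0 0 0 0
0 0 0 0

Lights still on: 0

Answer: yes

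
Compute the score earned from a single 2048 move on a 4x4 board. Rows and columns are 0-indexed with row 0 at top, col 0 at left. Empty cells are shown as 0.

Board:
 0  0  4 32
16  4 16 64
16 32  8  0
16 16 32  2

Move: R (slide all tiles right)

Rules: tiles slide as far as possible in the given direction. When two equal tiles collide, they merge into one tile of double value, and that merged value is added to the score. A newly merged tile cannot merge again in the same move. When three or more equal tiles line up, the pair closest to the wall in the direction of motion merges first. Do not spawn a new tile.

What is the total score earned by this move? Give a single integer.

Answer: 32

Derivation:
Slide right:
row 0: [0, 0, 4, 32] -> [0, 0, 4, 32]  score +0 (running 0)
row 1: [16, 4, 16, 64] -> [16, 4, 16, 64]  score +0 (running 0)
row 2: [16, 32, 8, 0] -> [0, 16, 32, 8]  score +0 (running 0)
row 3: [16, 16, 32, 2] -> [0, 32, 32, 2]  score +32 (running 32)
Board after move:
 0  0  4 32
16  4 16 64
 0 16 32  8
 0 32 32  2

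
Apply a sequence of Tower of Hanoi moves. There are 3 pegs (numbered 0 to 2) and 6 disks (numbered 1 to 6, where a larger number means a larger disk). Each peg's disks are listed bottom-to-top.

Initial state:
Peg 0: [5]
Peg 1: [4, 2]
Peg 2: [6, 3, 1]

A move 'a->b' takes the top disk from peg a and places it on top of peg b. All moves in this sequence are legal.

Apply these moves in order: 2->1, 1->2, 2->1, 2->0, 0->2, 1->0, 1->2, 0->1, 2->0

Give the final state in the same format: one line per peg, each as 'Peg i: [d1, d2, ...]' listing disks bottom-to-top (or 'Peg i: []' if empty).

After move 1 (2->1):
Peg 0: [5]
Peg 1: [4, 2, 1]
Peg 2: [6, 3]

After move 2 (1->2):
Peg 0: [5]
Peg 1: [4, 2]
Peg 2: [6, 3, 1]

After move 3 (2->1):
Peg 0: [5]
Peg 1: [4, 2, 1]
Peg 2: [6, 3]

After move 4 (2->0):
Peg 0: [5, 3]
Peg 1: [4, 2, 1]
Peg 2: [6]

After move 5 (0->2):
Peg 0: [5]
Peg 1: [4, 2, 1]
Peg 2: [6, 3]

After move 6 (1->0):
Peg 0: [5, 1]
Peg 1: [4, 2]
Peg 2: [6, 3]

After move 7 (1->2):
Peg 0: [5, 1]
Peg 1: [4]
Peg 2: [6, 3, 2]

After move 8 (0->1):
Peg 0: [5]
Peg 1: [4, 1]
Peg 2: [6, 3, 2]

After move 9 (2->0):
Peg 0: [5, 2]
Peg 1: [4, 1]
Peg 2: [6, 3]

Answer: Peg 0: [5, 2]
Peg 1: [4, 1]
Peg 2: [6, 3]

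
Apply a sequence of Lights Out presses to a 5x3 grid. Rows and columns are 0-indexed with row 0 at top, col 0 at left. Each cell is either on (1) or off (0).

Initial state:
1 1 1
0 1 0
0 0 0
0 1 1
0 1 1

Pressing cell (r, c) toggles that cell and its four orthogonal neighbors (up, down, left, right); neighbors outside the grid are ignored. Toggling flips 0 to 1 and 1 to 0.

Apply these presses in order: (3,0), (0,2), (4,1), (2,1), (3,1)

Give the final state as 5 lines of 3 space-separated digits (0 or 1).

After press 1 at (3,0):
1 1 1
0 1 0
1 0 0
1 0 1
1 1 1

After press 2 at (0,2):
1 0 0
0 1 1
1 0 0
1 0 1
1 1 1

After press 3 at (4,1):
1 0 0
0 1 1
1 0 0
1 1 1
0 0 0

After press 4 at (2,1):
1 0 0
0 0 1
0 1 1
1 0 1
0 0 0

After press 5 at (3,1):
1 0 0
0 0 1
0 0 1
0 1 0
0 1 0

Answer: 1 0 0
0 0 1
0 0 1
0 1 0
0 1 0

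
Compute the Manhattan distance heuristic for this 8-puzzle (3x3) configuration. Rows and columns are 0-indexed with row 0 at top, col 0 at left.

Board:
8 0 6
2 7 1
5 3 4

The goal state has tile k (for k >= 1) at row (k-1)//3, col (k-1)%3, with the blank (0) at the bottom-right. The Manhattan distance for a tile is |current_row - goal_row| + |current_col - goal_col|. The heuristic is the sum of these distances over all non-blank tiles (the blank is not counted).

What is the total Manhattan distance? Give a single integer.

Answer: 19

Derivation:
Tile 8: at (0,0), goal (2,1), distance |0-2|+|0-1| = 3
Tile 6: at (0,2), goal (1,2), distance |0-1|+|2-2| = 1
Tile 2: at (1,0), goal (0,1), distance |1-0|+|0-1| = 2
Tile 7: at (1,1), goal (2,0), distance |1-2|+|1-0| = 2
Tile 1: at (1,2), goal (0,0), distance |1-0|+|2-0| = 3
Tile 5: at (2,0), goal (1,1), distance |2-1|+|0-1| = 2
Tile 3: at (2,1), goal (0,2), distance |2-0|+|1-2| = 3
Tile 4: at (2,2), goal (1,0), distance |2-1|+|2-0| = 3
Sum: 3 + 1 + 2 + 2 + 3 + 2 + 3 + 3 = 19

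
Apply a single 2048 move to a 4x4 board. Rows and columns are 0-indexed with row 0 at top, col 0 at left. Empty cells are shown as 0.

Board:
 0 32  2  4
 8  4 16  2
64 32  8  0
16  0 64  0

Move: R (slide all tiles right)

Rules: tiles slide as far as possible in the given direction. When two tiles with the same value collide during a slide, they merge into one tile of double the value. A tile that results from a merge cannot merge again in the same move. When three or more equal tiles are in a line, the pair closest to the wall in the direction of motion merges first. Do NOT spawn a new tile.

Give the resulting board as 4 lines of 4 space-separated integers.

Answer:  0 32  2  4
 8  4 16  2
 0 64 32  8
 0  0 16 64

Derivation:
Slide right:
row 0: [0, 32, 2, 4] -> [0, 32, 2, 4]
row 1: [8, 4, 16, 2] -> [8, 4, 16, 2]
row 2: [64, 32, 8, 0] -> [0, 64, 32, 8]
row 3: [16, 0, 64, 0] -> [0, 0, 16, 64]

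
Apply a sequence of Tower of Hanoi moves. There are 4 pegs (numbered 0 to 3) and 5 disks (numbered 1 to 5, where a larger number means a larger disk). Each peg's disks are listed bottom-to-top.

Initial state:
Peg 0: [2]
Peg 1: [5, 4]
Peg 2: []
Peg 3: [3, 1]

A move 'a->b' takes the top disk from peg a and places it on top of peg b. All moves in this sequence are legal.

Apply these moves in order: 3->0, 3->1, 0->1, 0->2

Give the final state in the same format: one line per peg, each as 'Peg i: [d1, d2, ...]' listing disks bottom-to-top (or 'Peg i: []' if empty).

After move 1 (3->0):
Peg 0: [2, 1]
Peg 1: [5, 4]
Peg 2: []
Peg 3: [3]

After move 2 (3->1):
Peg 0: [2, 1]
Peg 1: [5, 4, 3]
Peg 2: []
Peg 3: []

After move 3 (0->1):
Peg 0: [2]
Peg 1: [5, 4, 3, 1]
Peg 2: []
Peg 3: []

After move 4 (0->2):
Peg 0: []
Peg 1: [5, 4, 3, 1]
Peg 2: [2]
Peg 3: []

Answer: Peg 0: []
Peg 1: [5, 4, 3, 1]
Peg 2: [2]
Peg 3: []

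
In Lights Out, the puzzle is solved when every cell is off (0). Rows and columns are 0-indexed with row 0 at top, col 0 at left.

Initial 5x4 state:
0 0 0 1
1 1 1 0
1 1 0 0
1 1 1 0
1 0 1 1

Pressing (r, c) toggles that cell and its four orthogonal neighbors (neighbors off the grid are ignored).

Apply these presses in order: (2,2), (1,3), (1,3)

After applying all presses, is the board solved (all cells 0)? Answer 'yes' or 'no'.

After press 1 at (2,2):
0 0 0 1
1 1 0 0
1 0 1 1
1 1 0 0
1 0 1 1

After press 2 at (1,3):
0 0 0 0
1 1 1 1
1 0 1 0
1 1 0 0
1 0 1 1

After press 3 at (1,3):
0 0 0 1
1 1 0 0
1 0 1 1
1 1 0 0
1 0 1 1

Lights still on: 11

Answer: no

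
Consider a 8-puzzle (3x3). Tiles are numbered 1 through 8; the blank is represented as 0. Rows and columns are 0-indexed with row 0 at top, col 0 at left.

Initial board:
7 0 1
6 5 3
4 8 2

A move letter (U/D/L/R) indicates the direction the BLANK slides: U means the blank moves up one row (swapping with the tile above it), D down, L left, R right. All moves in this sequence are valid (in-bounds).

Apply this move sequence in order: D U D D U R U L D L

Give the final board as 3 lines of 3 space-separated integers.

After move 1 (D):
7 5 1
6 0 3
4 8 2

After move 2 (U):
7 0 1
6 5 3
4 8 2

After move 3 (D):
7 5 1
6 0 3
4 8 2

After move 4 (D):
7 5 1
6 8 3
4 0 2

After move 5 (U):
7 5 1
6 0 3
4 8 2

After move 6 (R):
7 5 1
6 3 0
4 8 2

After move 7 (U):
7 5 0
6 3 1
4 8 2

After move 8 (L):
7 0 5
6 3 1
4 8 2

After move 9 (D):
7 3 5
6 0 1
4 8 2

After move 10 (L):
7 3 5
0 6 1
4 8 2

Answer: 7 3 5
0 6 1
4 8 2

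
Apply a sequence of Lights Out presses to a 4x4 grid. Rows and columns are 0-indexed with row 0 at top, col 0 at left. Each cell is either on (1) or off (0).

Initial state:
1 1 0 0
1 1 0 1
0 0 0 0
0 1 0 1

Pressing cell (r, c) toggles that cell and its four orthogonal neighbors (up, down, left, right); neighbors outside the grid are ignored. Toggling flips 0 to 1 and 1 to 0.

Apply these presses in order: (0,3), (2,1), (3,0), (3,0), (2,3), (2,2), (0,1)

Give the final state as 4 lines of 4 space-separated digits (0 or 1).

After press 1 at (0,3):
1 1 1 1
1 1 0 0
0 0 0 0
0 1 0 1

After press 2 at (2,1):
1 1 1 1
1 0 0 0
1 1 1 0
0 0 0 1

After press 3 at (3,0):
1 1 1 1
1 0 0 0
0 1 1 0
1 1 0 1

After press 4 at (3,0):
1 1 1 1
1 0 0 0
1 1 1 0
0 0 0 1

After press 5 at (2,3):
1 1 1 1
1 0 0 1
1 1 0 1
0 0 0 0

After press 6 at (2,2):
1 1 1 1
1 0 1 1
1 0 1 0
0 0 1 0

After press 7 at (0,1):
0 0 0 1
1 1 1 1
1 0 1 0
0 0 1 0

Answer: 0 0 0 1
1 1 1 1
1 0 1 0
0 0 1 0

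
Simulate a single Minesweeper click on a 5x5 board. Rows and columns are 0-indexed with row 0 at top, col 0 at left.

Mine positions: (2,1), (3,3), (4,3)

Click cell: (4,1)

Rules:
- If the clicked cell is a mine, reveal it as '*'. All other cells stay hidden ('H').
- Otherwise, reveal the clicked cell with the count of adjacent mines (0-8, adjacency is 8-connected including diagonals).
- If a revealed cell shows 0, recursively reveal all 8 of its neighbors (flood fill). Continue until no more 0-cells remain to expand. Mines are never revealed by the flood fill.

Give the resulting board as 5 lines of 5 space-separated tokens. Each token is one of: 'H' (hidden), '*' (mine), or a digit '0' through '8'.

H H H H H
H H H H H
H H H H H
1 1 3 H H
0 0 2 H H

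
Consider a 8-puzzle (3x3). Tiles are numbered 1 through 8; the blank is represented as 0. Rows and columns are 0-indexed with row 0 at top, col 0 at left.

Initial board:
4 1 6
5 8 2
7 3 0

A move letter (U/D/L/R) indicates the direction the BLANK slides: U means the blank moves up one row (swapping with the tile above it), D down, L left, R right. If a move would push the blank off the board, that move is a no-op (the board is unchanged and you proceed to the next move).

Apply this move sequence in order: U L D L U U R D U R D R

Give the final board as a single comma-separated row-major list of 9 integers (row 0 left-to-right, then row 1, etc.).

Answer: 1, 6, 8, 4, 3, 0, 5, 7, 2

Derivation:
After move 1 (U):
4 1 6
5 8 0
7 3 2

After move 2 (L):
4 1 6
5 0 8
7 3 2

After move 3 (D):
4 1 6
5 3 8
7 0 2

After move 4 (L):
4 1 6
5 3 8
0 7 2

After move 5 (U):
4 1 6
0 3 8
5 7 2

After move 6 (U):
0 1 6
4 3 8
5 7 2

After move 7 (R):
1 0 6
4 3 8
5 7 2

After move 8 (D):
1 3 6
4 0 8
5 7 2

After move 9 (U):
1 0 6
4 3 8
5 7 2

After move 10 (R):
1 6 0
4 3 8
5 7 2

After move 11 (D):
1 6 8
4 3 0
5 7 2

After move 12 (R):
1 6 8
4 3 0
5 7 2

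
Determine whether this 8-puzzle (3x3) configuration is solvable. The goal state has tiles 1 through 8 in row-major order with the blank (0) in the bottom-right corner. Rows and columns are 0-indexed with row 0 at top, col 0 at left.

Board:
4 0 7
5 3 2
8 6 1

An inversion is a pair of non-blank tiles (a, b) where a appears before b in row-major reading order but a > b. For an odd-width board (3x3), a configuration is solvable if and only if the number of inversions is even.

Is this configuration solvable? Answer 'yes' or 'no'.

Inversions (pairs i<j in row-major order where tile[i] > tile[j] > 0): 17
17 is odd, so the puzzle is not solvable.

Answer: no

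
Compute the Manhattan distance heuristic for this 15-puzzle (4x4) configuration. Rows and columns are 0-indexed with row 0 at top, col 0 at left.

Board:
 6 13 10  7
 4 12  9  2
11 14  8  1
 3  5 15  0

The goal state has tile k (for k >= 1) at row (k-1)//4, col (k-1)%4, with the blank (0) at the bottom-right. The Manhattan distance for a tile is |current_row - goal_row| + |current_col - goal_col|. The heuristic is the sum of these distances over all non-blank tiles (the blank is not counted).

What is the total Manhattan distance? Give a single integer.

Tile 6: at (0,0), goal (1,1), distance |0-1|+|0-1| = 2
Tile 13: at (0,1), goal (3,0), distance |0-3|+|1-0| = 4
Tile 10: at (0,2), goal (2,1), distance |0-2|+|2-1| = 3
Tile 7: at (0,3), goal (1,2), distance |0-1|+|3-2| = 2
Tile 4: at (1,0), goal (0,3), distance |1-0|+|0-3| = 4
Tile 12: at (1,1), goal (2,3), distance |1-2|+|1-3| = 3
Tile 9: at (1,2), goal (2,0), distance |1-2|+|2-0| = 3
Tile 2: at (1,3), goal (0,1), distance |1-0|+|3-1| = 3
Tile 11: at (2,0), goal (2,2), distance |2-2|+|0-2| = 2
Tile 14: at (2,1), goal (3,1), distance |2-3|+|1-1| = 1
Tile 8: at (2,2), goal (1,3), distance |2-1|+|2-3| = 2
Tile 1: at (2,3), goal (0,0), distance |2-0|+|3-0| = 5
Tile 3: at (3,0), goal (0,2), distance |3-0|+|0-2| = 5
Tile 5: at (3,1), goal (1,0), distance |3-1|+|1-0| = 3
Tile 15: at (3,2), goal (3,2), distance |3-3|+|2-2| = 0
Sum: 2 + 4 + 3 + 2 + 4 + 3 + 3 + 3 + 2 + 1 + 2 + 5 + 5 + 3 + 0 = 42

Answer: 42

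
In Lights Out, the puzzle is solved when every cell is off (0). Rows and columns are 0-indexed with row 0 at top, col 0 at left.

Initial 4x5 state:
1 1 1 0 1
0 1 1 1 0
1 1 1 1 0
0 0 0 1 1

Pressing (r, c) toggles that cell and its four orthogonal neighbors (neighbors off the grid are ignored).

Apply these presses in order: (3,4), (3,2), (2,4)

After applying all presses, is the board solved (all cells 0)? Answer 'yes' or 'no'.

Answer: no

Derivation:
After press 1 at (3,4):
1 1 1 0 1
0 1 1 1 0
1 1 1 1 1
0 0 0 0 0

After press 2 at (3,2):
1 1 1 0 1
0 1 1 1 0
1 1 0 1 1
0 1 1 1 0

After press 3 at (2,4):
1 1 1 0 1
0 1 1 1 1
1 1 0 0 0
0 1 1 1 1

Lights still on: 14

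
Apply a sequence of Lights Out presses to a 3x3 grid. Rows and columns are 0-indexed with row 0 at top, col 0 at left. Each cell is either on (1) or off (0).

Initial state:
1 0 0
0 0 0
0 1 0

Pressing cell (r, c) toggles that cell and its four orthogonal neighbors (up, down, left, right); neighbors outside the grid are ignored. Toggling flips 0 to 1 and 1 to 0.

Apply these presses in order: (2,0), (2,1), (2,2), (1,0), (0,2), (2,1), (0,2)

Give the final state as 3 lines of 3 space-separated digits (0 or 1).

Answer: 0 0 0
0 1 1
0 1 1

Derivation:
After press 1 at (2,0):
1 0 0
1 0 0
1 0 0

After press 2 at (2,1):
1 0 0
1 1 0
0 1 1

After press 3 at (2,2):
1 0 0
1 1 1
0 0 0

After press 4 at (1,0):
0 0 0
0 0 1
1 0 0

After press 5 at (0,2):
0 1 1
0 0 0
1 0 0

After press 6 at (2,1):
0 1 1
0 1 0
0 1 1

After press 7 at (0,2):
0 0 0
0 1 1
0 1 1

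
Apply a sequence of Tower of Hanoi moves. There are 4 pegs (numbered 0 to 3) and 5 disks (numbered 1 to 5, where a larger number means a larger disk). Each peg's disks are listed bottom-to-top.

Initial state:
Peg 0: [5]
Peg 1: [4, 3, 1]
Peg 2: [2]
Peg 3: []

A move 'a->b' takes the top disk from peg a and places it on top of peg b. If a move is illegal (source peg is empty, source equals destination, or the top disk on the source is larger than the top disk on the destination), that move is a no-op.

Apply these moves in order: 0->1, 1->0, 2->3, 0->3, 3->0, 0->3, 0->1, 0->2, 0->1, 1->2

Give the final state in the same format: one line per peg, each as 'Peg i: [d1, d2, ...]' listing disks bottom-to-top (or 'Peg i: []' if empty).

After move 1 (0->1):
Peg 0: [5]
Peg 1: [4, 3, 1]
Peg 2: [2]
Peg 3: []

After move 2 (1->0):
Peg 0: [5, 1]
Peg 1: [4, 3]
Peg 2: [2]
Peg 3: []

After move 3 (2->3):
Peg 0: [5, 1]
Peg 1: [4, 3]
Peg 2: []
Peg 3: [2]

After move 4 (0->3):
Peg 0: [5]
Peg 1: [4, 3]
Peg 2: []
Peg 3: [2, 1]

After move 5 (3->0):
Peg 0: [5, 1]
Peg 1: [4, 3]
Peg 2: []
Peg 3: [2]

After move 6 (0->3):
Peg 0: [5]
Peg 1: [4, 3]
Peg 2: []
Peg 3: [2, 1]

After move 7 (0->1):
Peg 0: [5]
Peg 1: [4, 3]
Peg 2: []
Peg 3: [2, 1]

After move 8 (0->2):
Peg 0: []
Peg 1: [4, 3]
Peg 2: [5]
Peg 3: [2, 1]

After move 9 (0->1):
Peg 0: []
Peg 1: [4, 3]
Peg 2: [5]
Peg 3: [2, 1]

After move 10 (1->2):
Peg 0: []
Peg 1: [4]
Peg 2: [5, 3]
Peg 3: [2, 1]

Answer: Peg 0: []
Peg 1: [4]
Peg 2: [5, 3]
Peg 3: [2, 1]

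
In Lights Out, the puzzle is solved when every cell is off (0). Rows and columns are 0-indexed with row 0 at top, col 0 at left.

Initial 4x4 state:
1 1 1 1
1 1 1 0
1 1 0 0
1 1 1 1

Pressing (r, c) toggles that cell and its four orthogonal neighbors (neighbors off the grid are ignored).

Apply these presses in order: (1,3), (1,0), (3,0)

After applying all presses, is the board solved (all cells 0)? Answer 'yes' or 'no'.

Answer: no

Derivation:
After press 1 at (1,3):
1 1 1 0
1 1 0 1
1 1 0 1
1 1 1 1

After press 2 at (1,0):
0 1 1 0
0 0 0 1
0 1 0 1
1 1 1 1

After press 3 at (3,0):
0 1 1 0
0 0 0 1
1 1 0 1
0 0 1 1

Lights still on: 8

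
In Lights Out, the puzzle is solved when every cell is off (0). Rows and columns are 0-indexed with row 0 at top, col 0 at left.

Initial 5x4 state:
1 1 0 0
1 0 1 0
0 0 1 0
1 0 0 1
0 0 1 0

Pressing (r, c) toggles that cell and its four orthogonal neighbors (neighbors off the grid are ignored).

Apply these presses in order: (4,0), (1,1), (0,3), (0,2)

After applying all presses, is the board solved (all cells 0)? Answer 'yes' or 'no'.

After press 1 at (4,0):
1 1 0 0
1 0 1 0
0 0 1 0
0 0 0 1
1 1 1 0

After press 2 at (1,1):
1 0 0 0
0 1 0 0
0 1 1 0
0 0 0 1
1 1 1 0

After press 3 at (0,3):
1 0 1 1
0 1 0 1
0 1 1 0
0 0 0 1
1 1 1 0

After press 4 at (0,2):
1 1 0 0
0 1 1 1
0 1 1 0
0 0 0 1
1 1 1 0

Lights still on: 11

Answer: no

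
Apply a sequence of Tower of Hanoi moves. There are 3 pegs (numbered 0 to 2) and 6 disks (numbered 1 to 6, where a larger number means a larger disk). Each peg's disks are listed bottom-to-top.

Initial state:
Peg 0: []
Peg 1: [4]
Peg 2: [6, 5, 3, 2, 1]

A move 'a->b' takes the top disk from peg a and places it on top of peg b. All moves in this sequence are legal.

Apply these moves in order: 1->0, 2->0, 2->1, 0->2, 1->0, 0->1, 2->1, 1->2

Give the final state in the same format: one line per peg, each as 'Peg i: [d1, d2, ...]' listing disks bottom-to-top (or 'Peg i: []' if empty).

Answer: Peg 0: [4]
Peg 1: [2]
Peg 2: [6, 5, 3, 1]

Derivation:
After move 1 (1->0):
Peg 0: [4]
Peg 1: []
Peg 2: [6, 5, 3, 2, 1]

After move 2 (2->0):
Peg 0: [4, 1]
Peg 1: []
Peg 2: [6, 5, 3, 2]

After move 3 (2->1):
Peg 0: [4, 1]
Peg 1: [2]
Peg 2: [6, 5, 3]

After move 4 (0->2):
Peg 0: [4]
Peg 1: [2]
Peg 2: [6, 5, 3, 1]

After move 5 (1->0):
Peg 0: [4, 2]
Peg 1: []
Peg 2: [6, 5, 3, 1]

After move 6 (0->1):
Peg 0: [4]
Peg 1: [2]
Peg 2: [6, 5, 3, 1]

After move 7 (2->1):
Peg 0: [4]
Peg 1: [2, 1]
Peg 2: [6, 5, 3]

After move 8 (1->2):
Peg 0: [4]
Peg 1: [2]
Peg 2: [6, 5, 3, 1]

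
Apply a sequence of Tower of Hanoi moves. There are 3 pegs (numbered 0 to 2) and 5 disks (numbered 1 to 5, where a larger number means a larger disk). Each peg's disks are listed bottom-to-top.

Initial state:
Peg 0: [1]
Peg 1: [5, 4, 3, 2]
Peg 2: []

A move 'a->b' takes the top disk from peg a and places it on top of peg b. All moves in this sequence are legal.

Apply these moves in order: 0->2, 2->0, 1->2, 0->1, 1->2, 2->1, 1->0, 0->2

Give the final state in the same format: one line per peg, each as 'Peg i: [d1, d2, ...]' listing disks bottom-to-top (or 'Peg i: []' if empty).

Answer: Peg 0: []
Peg 1: [5, 4, 3]
Peg 2: [2, 1]

Derivation:
After move 1 (0->2):
Peg 0: []
Peg 1: [5, 4, 3, 2]
Peg 2: [1]

After move 2 (2->0):
Peg 0: [1]
Peg 1: [5, 4, 3, 2]
Peg 2: []

After move 3 (1->2):
Peg 0: [1]
Peg 1: [5, 4, 3]
Peg 2: [2]

After move 4 (0->1):
Peg 0: []
Peg 1: [5, 4, 3, 1]
Peg 2: [2]

After move 5 (1->2):
Peg 0: []
Peg 1: [5, 4, 3]
Peg 2: [2, 1]

After move 6 (2->1):
Peg 0: []
Peg 1: [5, 4, 3, 1]
Peg 2: [2]

After move 7 (1->0):
Peg 0: [1]
Peg 1: [5, 4, 3]
Peg 2: [2]

After move 8 (0->2):
Peg 0: []
Peg 1: [5, 4, 3]
Peg 2: [2, 1]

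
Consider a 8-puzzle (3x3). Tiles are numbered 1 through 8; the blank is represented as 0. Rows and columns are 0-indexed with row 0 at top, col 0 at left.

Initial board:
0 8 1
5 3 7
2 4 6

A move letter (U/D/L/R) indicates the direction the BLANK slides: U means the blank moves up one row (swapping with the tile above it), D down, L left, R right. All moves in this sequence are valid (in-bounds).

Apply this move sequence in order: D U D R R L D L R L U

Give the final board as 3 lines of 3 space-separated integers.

Answer: 5 8 1
0 4 7
3 2 6

Derivation:
After move 1 (D):
5 8 1
0 3 7
2 4 6

After move 2 (U):
0 8 1
5 3 7
2 4 6

After move 3 (D):
5 8 1
0 3 7
2 4 6

After move 4 (R):
5 8 1
3 0 7
2 4 6

After move 5 (R):
5 8 1
3 7 0
2 4 6

After move 6 (L):
5 8 1
3 0 7
2 4 6

After move 7 (D):
5 8 1
3 4 7
2 0 6

After move 8 (L):
5 8 1
3 4 7
0 2 6

After move 9 (R):
5 8 1
3 4 7
2 0 6

After move 10 (L):
5 8 1
3 4 7
0 2 6

After move 11 (U):
5 8 1
0 4 7
3 2 6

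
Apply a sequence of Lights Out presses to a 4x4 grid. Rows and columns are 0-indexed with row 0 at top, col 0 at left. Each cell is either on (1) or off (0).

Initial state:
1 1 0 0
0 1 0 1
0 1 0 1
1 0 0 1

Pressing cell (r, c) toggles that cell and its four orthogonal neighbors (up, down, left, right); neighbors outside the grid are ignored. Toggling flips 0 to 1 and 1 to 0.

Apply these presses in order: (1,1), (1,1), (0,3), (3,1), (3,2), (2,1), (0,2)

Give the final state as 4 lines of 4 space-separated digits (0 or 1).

Answer: 1 0 0 0
0 0 1 0
1 1 0 1
0 1 0 0

Derivation:
After press 1 at (1,1):
1 0 0 0
1 0 1 1
0 0 0 1
1 0 0 1

After press 2 at (1,1):
1 1 0 0
0 1 0 1
0 1 0 1
1 0 0 1

After press 3 at (0,3):
1 1 1 1
0 1 0 0
0 1 0 1
1 0 0 1

After press 4 at (3,1):
1 1 1 1
0 1 0 0
0 0 0 1
0 1 1 1

After press 5 at (3,2):
1 1 1 1
0 1 0 0
0 0 1 1
0 0 0 0

After press 6 at (2,1):
1 1 1 1
0 0 0 0
1 1 0 1
0 1 0 0

After press 7 at (0,2):
1 0 0 0
0 0 1 0
1 1 0 1
0 1 0 0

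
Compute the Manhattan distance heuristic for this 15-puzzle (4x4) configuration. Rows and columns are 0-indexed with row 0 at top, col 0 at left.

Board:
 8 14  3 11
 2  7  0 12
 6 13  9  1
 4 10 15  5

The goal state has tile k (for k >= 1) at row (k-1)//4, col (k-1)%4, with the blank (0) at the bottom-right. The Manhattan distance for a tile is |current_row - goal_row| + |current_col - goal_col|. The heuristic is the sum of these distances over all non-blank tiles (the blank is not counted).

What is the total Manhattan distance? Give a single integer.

Answer: 37

Derivation:
Tile 8: at (0,0), goal (1,3), distance |0-1|+|0-3| = 4
Tile 14: at (0,1), goal (3,1), distance |0-3|+|1-1| = 3
Tile 3: at (0,2), goal (0,2), distance |0-0|+|2-2| = 0
Tile 11: at (0,3), goal (2,2), distance |0-2|+|3-2| = 3
Tile 2: at (1,0), goal (0,1), distance |1-0|+|0-1| = 2
Tile 7: at (1,1), goal (1,2), distance |1-1|+|1-2| = 1
Tile 12: at (1,3), goal (2,3), distance |1-2|+|3-3| = 1
Tile 6: at (2,0), goal (1,1), distance |2-1|+|0-1| = 2
Tile 13: at (2,1), goal (3,0), distance |2-3|+|1-0| = 2
Tile 9: at (2,2), goal (2,0), distance |2-2|+|2-0| = 2
Tile 1: at (2,3), goal (0,0), distance |2-0|+|3-0| = 5
Tile 4: at (3,0), goal (0,3), distance |3-0|+|0-3| = 6
Tile 10: at (3,1), goal (2,1), distance |3-2|+|1-1| = 1
Tile 15: at (3,2), goal (3,2), distance |3-3|+|2-2| = 0
Tile 5: at (3,3), goal (1,0), distance |3-1|+|3-0| = 5
Sum: 4 + 3 + 0 + 3 + 2 + 1 + 1 + 2 + 2 + 2 + 5 + 6 + 1 + 0 + 5 = 37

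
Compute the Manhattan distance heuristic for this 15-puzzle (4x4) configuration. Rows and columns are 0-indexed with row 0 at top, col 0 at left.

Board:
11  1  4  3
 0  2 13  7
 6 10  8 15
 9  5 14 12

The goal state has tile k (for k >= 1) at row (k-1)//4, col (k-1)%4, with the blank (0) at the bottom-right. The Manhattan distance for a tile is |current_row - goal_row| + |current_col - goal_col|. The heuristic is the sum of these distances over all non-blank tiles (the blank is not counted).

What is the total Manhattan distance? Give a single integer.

Tile 11: at (0,0), goal (2,2), distance |0-2|+|0-2| = 4
Tile 1: at (0,1), goal (0,0), distance |0-0|+|1-0| = 1
Tile 4: at (0,2), goal (0,3), distance |0-0|+|2-3| = 1
Tile 3: at (0,3), goal (0,2), distance |0-0|+|3-2| = 1
Tile 2: at (1,1), goal (0,1), distance |1-0|+|1-1| = 1
Tile 13: at (1,2), goal (3,0), distance |1-3|+|2-0| = 4
Tile 7: at (1,3), goal (1,2), distance |1-1|+|3-2| = 1
Tile 6: at (2,0), goal (1,1), distance |2-1|+|0-1| = 2
Tile 10: at (2,1), goal (2,1), distance |2-2|+|1-1| = 0
Tile 8: at (2,2), goal (1,3), distance |2-1|+|2-3| = 2
Tile 15: at (2,3), goal (3,2), distance |2-3|+|3-2| = 2
Tile 9: at (3,0), goal (2,0), distance |3-2|+|0-0| = 1
Tile 5: at (3,1), goal (1,0), distance |3-1|+|1-0| = 3
Tile 14: at (3,2), goal (3,1), distance |3-3|+|2-1| = 1
Tile 12: at (3,3), goal (2,3), distance |3-2|+|3-3| = 1
Sum: 4 + 1 + 1 + 1 + 1 + 4 + 1 + 2 + 0 + 2 + 2 + 1 + 3 + 1 + 1 = 25

Answer: 25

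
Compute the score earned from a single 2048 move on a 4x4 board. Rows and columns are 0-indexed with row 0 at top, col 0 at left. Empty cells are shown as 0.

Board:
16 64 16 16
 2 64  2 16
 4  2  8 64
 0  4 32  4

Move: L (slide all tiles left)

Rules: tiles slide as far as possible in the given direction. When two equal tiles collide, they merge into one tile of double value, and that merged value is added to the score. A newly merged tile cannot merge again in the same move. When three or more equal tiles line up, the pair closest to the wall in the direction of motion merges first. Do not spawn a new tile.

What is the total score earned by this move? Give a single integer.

Slide left:
row 0: [16, 64, 16, 16] -> [16, 64, 32, 0]  score +32 (running 32)
row 1: [2, 64, 2, 16] -> [2, 64, 2, 16]  score +0 (running 32)
row 2: [4, 2, 8, 64] -> [4, 2, 8, 64]  score +0 (running 32)
row 3: [0, 4, 32, 4] -> [4, 32, 4, 0]  score +0 (running 32)
Board after move:
16 64 32  0
 2 64  2 16
 4  2  8 64
 4 32  4  0

Answer: 32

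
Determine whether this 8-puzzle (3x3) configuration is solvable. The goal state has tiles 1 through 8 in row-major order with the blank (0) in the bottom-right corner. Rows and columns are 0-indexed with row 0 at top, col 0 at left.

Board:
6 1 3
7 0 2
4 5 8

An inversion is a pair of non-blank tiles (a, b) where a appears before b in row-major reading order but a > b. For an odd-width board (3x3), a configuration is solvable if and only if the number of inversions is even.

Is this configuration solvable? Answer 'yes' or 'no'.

Inversions (pairs i<j in row-major order where tile[i] > tile[j] > 0): 9
9 is odd, so the puzzle is not solvable.

Answer: no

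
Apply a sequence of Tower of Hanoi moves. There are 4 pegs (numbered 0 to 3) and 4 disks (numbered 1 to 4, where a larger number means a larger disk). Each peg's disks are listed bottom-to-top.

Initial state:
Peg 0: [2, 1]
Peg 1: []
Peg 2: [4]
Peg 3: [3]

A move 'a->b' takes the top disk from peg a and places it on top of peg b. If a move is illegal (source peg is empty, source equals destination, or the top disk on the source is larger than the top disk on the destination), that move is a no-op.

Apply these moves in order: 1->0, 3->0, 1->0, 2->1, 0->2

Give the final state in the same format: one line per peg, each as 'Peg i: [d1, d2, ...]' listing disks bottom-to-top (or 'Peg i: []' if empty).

After move 1 (1->0):
Peg 0: [2, 1]
Peg 1: []
Peg 2: [4]
Peg 3: [3]

After move 2 (3->0):
Peg 0: [2, 1]
Peg 1: []
Peg 2: [4]
Peg 3: [3]

After move 3 (1->0):
Peg 0: [2, 1]
Peg 1: []
Peg 2: [4]
Peg 3: [3]

After move 4 (2->1):
Peg 0: [2, 1]
Peg 1: [4]
Peg 2: []
Peg 3: [3]

After move 5 (0->2):
Peg 0: [2]
Peg 1: [4]
Peg 2: [1]
Peg 3: [3]

Answer: Peg 0: [2]
Peg 1: [4]
Peg 2: [1]
Peg 3: [3]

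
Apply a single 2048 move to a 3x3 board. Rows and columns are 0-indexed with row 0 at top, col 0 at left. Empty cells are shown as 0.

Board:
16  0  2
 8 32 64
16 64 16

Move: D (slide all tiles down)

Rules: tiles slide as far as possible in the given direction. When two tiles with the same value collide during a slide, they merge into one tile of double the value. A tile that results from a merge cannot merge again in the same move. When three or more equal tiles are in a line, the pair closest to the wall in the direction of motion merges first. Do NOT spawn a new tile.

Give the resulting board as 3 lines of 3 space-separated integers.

Answer: 16  0  2
 8 32 64
16 64 16

Derivation:
Slide down:
col 0: [16, 8, 16] -> [16, 8, 16]
col 1: [0, 32, 64] -> [0, 32, 64]
col 2: [2, 64, 16] -> [2, 64, 16]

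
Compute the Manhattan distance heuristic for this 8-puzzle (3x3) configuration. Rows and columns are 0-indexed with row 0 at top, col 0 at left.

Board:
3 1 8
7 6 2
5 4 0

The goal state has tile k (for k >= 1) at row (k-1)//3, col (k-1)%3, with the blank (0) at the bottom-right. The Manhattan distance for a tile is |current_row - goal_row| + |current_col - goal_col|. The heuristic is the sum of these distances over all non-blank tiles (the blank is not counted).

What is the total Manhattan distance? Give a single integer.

Answer: 14

Derivation:
Tile 3: (0,0)->(0,2) = 2
Tile 1: (0,1)->(0,0) = 1
Tile 8: (0,2)->(2,1) = 3
Tile 7: (1,0)->(2,0) = 1
Tile 6: (1,1)->(1,2) = 1
Tile 2: (1,2)->(0,1) = 2
Tile 5: (2,0)->(1,1) = 2
Tile 4: (2,1)->(1,0) = 2
Sum: 2 + 1 + 3 + 1 + 1 + 2 + 2 + 2 = 14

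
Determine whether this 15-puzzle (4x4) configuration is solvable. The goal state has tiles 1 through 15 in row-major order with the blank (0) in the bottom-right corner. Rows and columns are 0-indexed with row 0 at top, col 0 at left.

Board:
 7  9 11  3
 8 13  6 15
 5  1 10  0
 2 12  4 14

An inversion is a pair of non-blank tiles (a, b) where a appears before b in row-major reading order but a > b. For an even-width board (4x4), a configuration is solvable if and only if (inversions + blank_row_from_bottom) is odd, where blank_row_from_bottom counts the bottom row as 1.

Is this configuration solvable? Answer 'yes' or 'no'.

Inversions: 52
Blank is in row 2 (0-indexed from top), which is row 2 counting from the bottom (bottom = 1).
52 + 2 = 54, which is even, so the puzzle is not solvable.

Answer: no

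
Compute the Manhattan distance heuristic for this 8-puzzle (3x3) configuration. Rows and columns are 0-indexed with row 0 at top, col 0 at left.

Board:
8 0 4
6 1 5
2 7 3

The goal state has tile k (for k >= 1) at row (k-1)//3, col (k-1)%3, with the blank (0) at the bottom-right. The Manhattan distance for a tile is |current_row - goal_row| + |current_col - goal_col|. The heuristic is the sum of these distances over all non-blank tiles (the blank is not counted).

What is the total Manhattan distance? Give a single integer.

Tile 8: at (0,0), goal (2,1), distance |0-2|+|0-1| = 3
Tile 4: at (0,2), goal (1,0), distance |0-1|+|2-0| = 3
Tile 6: at (1,0), goal (1,2), distance |1-1|+|0-2| = 2
Tile 1: at (1,1), goal (0,0), distance |1-0|+|1-0| = 2
Tile 5: at (1,2), goal (1,1), distance |1-1|+|2-1| = 1
Tile 2: at (2,0), goal (0,1), distance |2-0|+|0-1| = 3
Tile 7: at (2,1), goal (2,0), distance |2-2|+|1-0| = 1
Tile 3: at (2,2), goal (0,2), distance |2-0|+|2-2| = 2
Sum: 3 + 3 + 2 + 2 + 1 + 3 + 1 + 2 = 17

Answer: 17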